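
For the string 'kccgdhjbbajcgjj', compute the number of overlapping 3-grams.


String 'kccgdhjbbajcgjj' has length L = 15.
Number of overlapping n-grams = L - n + 1
Substituting: 15 - 3 + 1 = 13

13


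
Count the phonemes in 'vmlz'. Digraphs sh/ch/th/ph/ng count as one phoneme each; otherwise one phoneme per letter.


Parsing 'vmlz' greedily, digraphs first:
  'v' -> consonant phoneme (phonemes so far: 1)
  'm' -> consonant phoneme (phonemes so far: 2)
  'l' -> consonant phoneme (phonemes so far: 3)
  'z' -> consonant phoneme (phonemes so far: 4)
Total phonemes: 4

4


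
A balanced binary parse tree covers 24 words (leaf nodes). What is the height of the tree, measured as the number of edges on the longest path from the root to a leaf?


In a balanced binary tree with n leaves the deepest leaf is ceil(log2(n)) edges below the root.
log2(24) = 4.5850
ceil(4.5850) = 5
height (edges) = 5

5


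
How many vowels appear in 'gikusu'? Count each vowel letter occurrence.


Scanning each character of 'gikusu':
  Position 1: 'g' -> consonant (running count: 0)
  Position 2: 'i' -> vowel (running count: 1)
  Position 3: 'k' -> consonant (running count: 1)
  Position 4: 'u' -> vowel (running count: 2)
  Position 5: 's' -> consonant (running count: 2)
  Position 6: 'u' -> vowel (running count: 3)
Total vowels: 3

3


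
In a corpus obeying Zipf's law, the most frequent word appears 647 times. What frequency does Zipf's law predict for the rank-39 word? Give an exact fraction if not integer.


Zipf's law: freq(rank) = f1 / rank
f1 = 647, rank = 39
freq = 647 / 39
GCD(647, 39) = 1
Simplified: 647/39

647/39


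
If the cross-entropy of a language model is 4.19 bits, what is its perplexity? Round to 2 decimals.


Perplexity formula: PP = 2^H
H = 4.19
PP = 2^4.19
Decompose: 2^4.19 = 2^4 * 2^0.19
2^4 = 16, 2^0.19 ~ 1.1407637
PP ~ 16 * 1.1407637 = 18.2522192
Rounded to 2 decimals: 18.25

18.25


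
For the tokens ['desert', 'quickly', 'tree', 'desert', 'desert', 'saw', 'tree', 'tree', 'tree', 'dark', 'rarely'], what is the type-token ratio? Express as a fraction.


Tokens: 11
Unique types: ('dark', 'desert', 'quickly', 'rarely', 'saw', 'tree') = 6
TTR = 6/11
Already in lowest terms.

6/11


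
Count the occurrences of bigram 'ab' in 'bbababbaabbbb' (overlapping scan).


Scanning 'bbababbaabbbb' for bigram 'ab':
  Position 0: 'bb' -> no
  Position 1: 'ba' -> no
  Position 2: 'ab' -> MATCH
  Position 3: 'ba' -> no
  Position 4: 'ab' -> MATCH
  Position 5: 'bb' -> no
  Position 6: 'ba' -> no
  Position 7: 'aa' -> no
  Position 8: 'ab' -> MATCH
  Position 9: 'bb' -> no
  Position 10: 'bb' -> no
  Position 11: 'bb' -> no
Total matches: 3

3


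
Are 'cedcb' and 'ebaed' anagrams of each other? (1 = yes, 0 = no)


Sort characters of 'cedcb': 'bccde'
Sort characters of 'ebaed': 'abdee'
Sorted forms differ -> they are NOT anagrams
Result: 0

0


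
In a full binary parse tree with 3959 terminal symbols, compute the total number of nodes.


Leaf nodes (terminals): 3959
Internal nodes = n - 1 = 3959 - 1 = 3958
Total = leaves + internal = 3959 + 3958 = 7917

7917


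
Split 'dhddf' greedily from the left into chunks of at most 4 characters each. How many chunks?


'dhddf' has 5 characters.
Chunking with max size 4:
  Chunk 1: 'dhdd' (positions 0-3)
  Chunk 2: 'f' (positions 4-4)
Total chunks: ceil(5 / 4) = 2

2


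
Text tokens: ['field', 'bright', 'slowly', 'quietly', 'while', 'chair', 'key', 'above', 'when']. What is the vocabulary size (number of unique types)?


Listing all tokens and tracking unique types:
  Token 1: 'field' -> NEW (unique so far: 1)
  Token 2: 'bright' -> NEW (unique so far: 2)
  Token 3: 'slowly' -> NEW (unique so far: 3)
  Token 4: 'quietly' -> NEW (unique so far: 4)
  Token 5: 'while' -> NEW (unique so far: 5)
  Token 6: 'chair' -> NEW (unique so far: 6)
  Token 7: 'key' -> NEW (unique so far: 7)
  Token 8: 'above' -> NEW (unique so far: 8)
  Token 9: 'when' -> NEW (unique so far: 9)
Unique types: ('above', 'bright', 'chair', 'field', 'key', 'quietly', 'slowly', 'when', 'while')
Vocabulary size: 9

9


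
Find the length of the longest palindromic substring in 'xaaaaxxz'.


Scanning 'xaaaaxxz' for palindromic substrings.
Substring at positions 0-5: 'xaaaax'.
Check: reverse('xaaaax') = 'xaaaax' -> palindrome confirmed.
Neighbouring characters ('-' / 'x') break symmetry, so it cannot extend further.
No longer palindromic substring exists; longest length = 6

6


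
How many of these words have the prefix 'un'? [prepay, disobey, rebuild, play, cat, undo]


Checking each word for prefix 'un':
  'prepay' -> no (count: 0)
  'disobey' -> no (count: 0)
  'rebuild' -> no (count: 0)
  'play' -> no (count: 0)
  'cat' -> no (count: 0)
  'undo' -> YES, starts with 'un' (count: 1)
Total with prefix 'un': 1

1


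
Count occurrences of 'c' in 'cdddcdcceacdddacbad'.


Scanning 'cdddcdcceacdddacbad' for 'c':
  Position 0: 'c' -> MATCH (count: 1)
  Position 4: 'c' -> MATCH (count: 2)
  Position 6: 'c' -> MATCH (count: 3)
  Position 7: 'c' -> MATCH (count: 4)
  Position 10: 'c' -> MATCH (count: 5)
  Position 15: 'c' -> MATCH (count: 6)
Total occurrences of 'c': 6

6


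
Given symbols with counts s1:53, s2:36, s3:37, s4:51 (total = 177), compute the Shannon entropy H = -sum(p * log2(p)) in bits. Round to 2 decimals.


Computing entropy H = -sum(p_i * log2(p_i)):
  s1: p = 53/177 = 0.2994, -p*log2(p) = 0.5209
  s2: p = 36/177 = 0.2034, -p*log2(p) = 0.4673
  s3: p = 37/177 = 0.2090, -p*log2(p) = 0.4720
  s4: p = 51/177 = 0.2881, -p*log2(p) = 0.5173
H = sum of terms = 1.9775
Rounded to 2 decimals: 1.98

1.98


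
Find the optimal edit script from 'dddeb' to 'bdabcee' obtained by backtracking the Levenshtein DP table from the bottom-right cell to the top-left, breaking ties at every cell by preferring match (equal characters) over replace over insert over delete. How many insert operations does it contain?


Edit distance = 5. Backtracking from cell (5, 7) with preference match > replace > insert > delete,
then listing the resulting alignment 'dddeb' -> 'bdabcee' left to right:
  Step 1: insert 'b' [insertion #1]
  Step 2: keep 'd'
  Step 3: insert 'a' [insertion #2]
  Step 4: replace d->b
  Step 5: replace d->c
  Step 6: keep 'e'
  Step 7: replace b->e
Total insertions: 2

2


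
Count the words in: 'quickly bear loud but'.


Counting words by splitting on spaces:
  Word 1: 'quickly'
  Word 2: 'bear'
  Word 3: 'loud'
  Word 4: 'but'
Total words: 4

4


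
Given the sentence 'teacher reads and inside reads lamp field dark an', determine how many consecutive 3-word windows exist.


Word trigrams from [9] words:
  Trigram 1: (teacher reads and)
  Trigram 2: (reads and inside)
  Trigram 3: (and inside reads)
  Trigram 4: (inside reads lamp)
  Trigram 5: (reads lamp field)
  Trigram 6: (lamp field dark)
  Trigram 7: (field dark an)
Total word trigrams: 9 - 2 = 7

7


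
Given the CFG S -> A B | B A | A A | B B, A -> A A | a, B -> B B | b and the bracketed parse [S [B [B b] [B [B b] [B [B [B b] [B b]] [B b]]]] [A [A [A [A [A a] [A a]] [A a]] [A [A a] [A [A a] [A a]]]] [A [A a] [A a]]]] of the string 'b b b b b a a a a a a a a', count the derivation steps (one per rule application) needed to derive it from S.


Every bracketed nonterminal node [X ...] in the tree is produced by exactly one rule application.
Reading the tree off as a leftmost derivation:
  Step 1: S  =>  B A   (applied S -> B A)
  Step 2: B A  =>  B B A   (applied B -> B B)
  Step 3: B B A  =>  b B A   (applied B -> b)
  Step 4: b B A  =>  b B B A   (applied B -> B B)
  Step 5: b B B A  =>  b b B A   (applied B -> b)
  Step 6: b b B A  =>  b b B B A   (applied B -> B B)
  Step 7: b b B B A  =>  b b B B B A   (applied B -> B B)
  Step 8: b b B B B A  =>  b b b B B A   (applied B -> b)
  Step 9: b b b B B A  =>  b b b b B A   (applied B -> b)
  Step 10: b b b b B A  =>  b b b b b A   (applied B -> b)
  Step 11: b b b b b A  =>  b b b b b A A   (applied A -> A A)
  Step 12: b b b b b A A  =>  b b b b b A A A   (applied A -> A A)
  Step 13: b b b b b A A A  =>  b b b b b A A A A   (applied A -> A A)
  Step 14: b b b b b A A A A  =>  b b b b b A A A A A   (applied A -> A A)
  Step 15: b b b b b A A A A A  =>  b b b b b a A A A A   (applied A -> a)
  Step 16: b b b b b a A A A A  =>  b b b b b a a A A A   (applied A -> a)
  Step 17: b b b b b a a A A A  =>  b b b b b a a a A A   (applied A -> a)
  Step 18: b b b b b a a a A A  =>  b b b b b a a a A A A   (applied A -> A A)
  Step 19: b b b b b a a a A A A  =>  b b b b b a a a a A A   (applied A -> a)
  Step 20: b b b b b a a a a A A  =>  b b b b b a a a a A A A   (applied A -> A A)
  Step 21: b b b b b a a a a A A A  =>  b b b b b a a a a a A A   (applied A -> a)
  Step 22: b b b b b a a a a a A A  =>  b b b b b a a a a a a A   (applied A -> a)
  Step 23: b b b b b a a a a a a A  =>  b b b b b a a a a a a A A   (applied A -> A A)
  Step 24: b b b b b a a a a a a A A  =>  b b b b b a a a a a a a A   (applied A -> a)
  Step 25: b b b b b a a a a a a a A  =>  b b b b b a a a a a a a a   (applied A -> a)
Final yield: b b b b b a a a a a a a a
Total rewrite steps: 25

25


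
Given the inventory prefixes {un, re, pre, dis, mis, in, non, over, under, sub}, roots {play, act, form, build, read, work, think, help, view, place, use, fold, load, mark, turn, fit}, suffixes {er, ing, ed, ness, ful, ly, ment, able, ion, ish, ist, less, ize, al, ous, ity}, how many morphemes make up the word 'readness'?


Segmenting 'readness' against the inventory:
  'read' -> root (morpheme 1)
  'ness' -> suffix (morpheme 2)
Total morphemes: 2

2


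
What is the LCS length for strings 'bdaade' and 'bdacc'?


DP table for LCS of 'bdaade' and 'bdacc':
       b  d  a  c  c
    0  0  0  0  0  0
  b 0  1  1  1  1  1
  d 0  1  2  2  2  2
  a 0  1  2  3  3  3
  a 0  1  2  3  3  3
  d 0  1  2  3  3  3
  e 0  1  2  3  3  3
LCS: 'bda'
LCS length = 3

3


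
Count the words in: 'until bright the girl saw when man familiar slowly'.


Counting words by splitting on spaces:
  Word 1: 'until'
  Word 2: 'bright'
  Word 3: 'the'
  Word 4: 'girl'
  Word 5: 'saw'
  Word 6: 'when'
  Word 7: 'man'
  Word 8: 'familiar'
  Word 9: 'slowly'
Total words: 9

9


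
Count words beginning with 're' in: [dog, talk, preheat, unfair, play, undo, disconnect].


Checking each word for prefix 're':
  'dog' -> no (count: 0)
  'talk' -> no (count: 0)
  'preheat' -> no (count: 0)
  'unfair' -> no (count: 0)
  'play' -> no (count: 0)
  'undo' -> no (count: 0)
  'disconnect' -> no (count: 0)
Total with prefix 're': 0

0


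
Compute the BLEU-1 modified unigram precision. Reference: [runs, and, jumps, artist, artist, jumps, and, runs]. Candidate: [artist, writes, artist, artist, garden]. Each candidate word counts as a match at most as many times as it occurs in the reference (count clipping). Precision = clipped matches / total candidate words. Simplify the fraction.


Reference word counts: {'and': 2, 'artist': 2, 'jumps': 2, 'runs': 2}
Checking each candidate word (with clipping):
  'artist' -> in reference (ref count 2, used 1/2) -> match (matches: 1)
  'writes' -> not in reference -> no match (matches: 1)
  'artist' -> in reference (ref count 2, used 2/2) -> match (matches: 2)
  'artist' -> ref count 2 already used up (2/2) -> clipped, no match (matches: 2)
  'garden' -> not in reference -> no match (matches: 2)
Clipped matches: 2, Candidate length: 5
Precision = 2/5

2/5


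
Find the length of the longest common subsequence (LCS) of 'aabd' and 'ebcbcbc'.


DP table for LCS of 'aabd' and 'ebcbcbc':
       e  b  c  b  c  b  c
    0  0  0  0  0  0  0  0
  a 0  0  0  0  0  0  0  0
  a 0  0  0  0  0  0  0  0
  b 0  0  1  1  1  1  1  1
  d 0  0  1  1  1  1  1  1
LCS: 'b'
LCS length = 1

1


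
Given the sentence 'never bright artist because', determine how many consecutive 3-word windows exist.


Word trigrams from [4] words:
  Trigram 1: (never bright artist)
  Trigram 2: (bright artist because)
Total word trigrams: 4 - 2 = 2

2


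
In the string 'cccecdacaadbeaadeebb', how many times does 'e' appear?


Scanning 'cccecdacaadbeaadeebb' for 'e':
  Position 3: 'e' -> MATCH (count: 1)
  Position 12: 'e' -> MATCH (count: 2)
  Position 16: 'e' -> MATCH (count: 3)
  Position 17: 'e' -> MATCH (count: 4)
Total occurrences of 'e': 4

4


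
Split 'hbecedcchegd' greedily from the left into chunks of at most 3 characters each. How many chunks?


'hbecedcchegd' has 12 characters.
Chunking with max size 3:
  Chunk 1: 'hbe' (positions 0-2)
  Chunk 2: 'ced' (positions 3-5)
  Chunk 3: 'cch' (positions 6-8)
  Chunk 4: 'egd' (positions 9-11)
Total chunks: ceil(12 / 3) = 4

4


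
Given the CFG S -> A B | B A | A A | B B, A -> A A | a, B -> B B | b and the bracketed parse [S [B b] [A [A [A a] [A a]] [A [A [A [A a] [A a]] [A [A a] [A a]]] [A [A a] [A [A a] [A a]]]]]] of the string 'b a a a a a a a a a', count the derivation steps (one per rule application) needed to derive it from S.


Every bracketed nonterminal node [X ...] in the tree is produced by exactly one rule application.
Reading the tree off as a leftmost derivation:
  Step 1: S  =>  B A   (applied S -> B A)
  Step 2: B A  =>  b A   (applied B -> b)
  Step 3: b A  =>  b A A   (applied A -> A A)
  Step 4: b A A  =>  b A A A   (applied A -> A A)
  Step 5: b A A A  =>  b a A A   (applied A -> a)
  Step 6: b a A A  =>  b a a A   (applied A -> a)
  Step 7: b a a A  =>  b a a A A   (applied A -> A A)
  Step 8: b a a A A  =>  b a a A A A   (applied A -> A A)
  Step 9: b a a A A A  =>  b a a A A A A   (applied A -> A A)
  Step 10: b a a A A A A  =>  b a a a A A A   (applied A -> a)
  Step 11: b a a a A A A  =>  b a a a a A A   (applied A -> a)
  Step 12: b a a a a A A  =>  b a a a a A A A   (applied A -> A A)
  Step 13: b a a a a A A A  =>  b a a a a a A A   (applied A -> a)
  Step 14: b a a a a a A A  =>  b a a a a a a A   (applied A -> a)
  Step 15: b a a a a a a A  =>  b a a a a a a A A   (applied A -> A A)
  Step 16: b a a a a a a A A  =>  b a a a a a a a A   (applied A -> a)
  Step 17: b a a a a a a a A  =>  b a a a a a a a A A   (applied A -> A A)
  Step 18: b a a a a a a a A A  =>  b a a a a a a a a A   (applied A -> a)
  Step 19: b a a a a a a a a A  =>  b a a a a a a a a a   (applied A -> a)
Final yield: b a a a a a a a a a
Total rewrite steps: 19

19


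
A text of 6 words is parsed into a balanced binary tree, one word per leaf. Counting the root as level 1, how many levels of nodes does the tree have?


In a balanced binary tree with n leaves the deepest leaf is ceil(log2(n)) edges below the root,
so counting node levels inclusive of root and leaves gives ceil(log2(n)) + 1 levels.
log2(6) = 2.5850
ceil(2.5850) = 3
levels = 3 + 1 = 4

4


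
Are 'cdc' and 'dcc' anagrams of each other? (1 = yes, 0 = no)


Sort characters of 'cdc': 'ccd'
Sort characters of 'dcc': 'ccd'
Sorted forms match -> they ARE anagrams
Result: 1

1


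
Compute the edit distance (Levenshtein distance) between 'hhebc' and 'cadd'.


Building DP table for s1='hhebc' (len 5) and s2='cadd' (len 4):
       c  a  d  d
    0  1  2  3  4
  h 1  1  2  3  4
  h 2  2  2  3  4
  e 3  3  3  3  4
  b 4  4  4  4  4
  c 5  4  5  5  5
Edit distance = dp[5][4] = 5

5


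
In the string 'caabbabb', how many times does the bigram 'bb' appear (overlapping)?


Scanning 'caabbabb' for bigram 'bb':
  Position 0: 'ca' -> no
  Position 1: 'aa' -> no
  Position 2: 'ab' -> no
  Position 3: 'bb' -> MATCH
  Position 4: 'ba' -> no
  Position 5: 'ab' -> no
  Position 6: 'bb' -> MATCH
Total matches: 2

2


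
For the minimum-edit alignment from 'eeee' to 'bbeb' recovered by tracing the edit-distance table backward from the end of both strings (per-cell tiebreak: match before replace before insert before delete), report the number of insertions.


Edit distance = 3. Backtracking from cell (4, 4) with preference match > replace > insert > delete,
then listing the resulting alignment 'eeee' -> 'bbeb' left to right:
  Step 1: replace e->b
  Step 2: replace e->b
  Step 3: keep 'e'
  Step 4: replace e->b
Total insertions: 0

0


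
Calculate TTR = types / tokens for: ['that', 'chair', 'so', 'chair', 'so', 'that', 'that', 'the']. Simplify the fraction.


Tokens: 8
Unique types: ('chair', 'so', 'that', 'the') = 4
TTR = 4/8
Simplify: divide both by 4 -> 1/2
TTR = 1/2

1/2


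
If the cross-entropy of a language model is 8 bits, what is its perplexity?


Perplexity formula: PP = 2^H
H = 8
PP = 2^8
Steps: 2^1 = 2, 2^2 = 4, 2^3 = 8, 2^4 = 16, 2^5 = 32, 2^6 = 64, 2^7 = 128, 2^8 = 256
PP = 256

256


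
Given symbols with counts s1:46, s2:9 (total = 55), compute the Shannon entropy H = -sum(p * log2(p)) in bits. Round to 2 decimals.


Computing entropy H = -sum(p_i * log2(p_i)):
  s1: p = 46/55 = 0.8364, -p*log2(p) = 0.2156
  s2: p = 9/55 = 0.1636, -p*log2(p) = 0.4273
H = sum of terms = 0.6429
Rounded to 2 decimals: 0.64

0.64


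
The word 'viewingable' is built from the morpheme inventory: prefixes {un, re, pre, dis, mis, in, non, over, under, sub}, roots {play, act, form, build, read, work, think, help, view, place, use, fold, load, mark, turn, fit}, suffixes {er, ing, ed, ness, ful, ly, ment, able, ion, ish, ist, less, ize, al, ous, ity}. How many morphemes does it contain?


Segmenting 'viewingable' against the inventory:
  'view' -> root (morpheme 1)
  'ing' -> suffix (morpheme 2)
  'able' -> suffix (morpheme 3)
Total morphemes: 3

3


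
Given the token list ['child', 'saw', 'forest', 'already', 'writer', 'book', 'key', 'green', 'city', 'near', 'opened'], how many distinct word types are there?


Listing all tokens and tracking unique types:
  Token 1: 'child' -> NEW (unique so far: 1)
  Token 2: 'saw' -> NEW (unique so far: 2)
  Token 3: 'forest' -> NEW (unique so far: 3)
  Token 4: 'already' -> NEW (unique so far: 4)
  Token 5: 'writer' -> NEW (unique so far: 5)
  Token 6: 'book' -> NEW (unique so far: 6)
  Token 7: 'key' -> NEW (unique so far: 7)
  Token 8: 'green' -> NEW (unique so far: 8)
  Token 9: 'city' -> NEW (unique so far: 9)
  Token 10: 'near' -> NEW (unique so far: 10)
  Token 11: 'opened' -> NEW (unique so far: 11)
Unique types: ('already', 'book', 'child', 'city', 'forest', 'green', 'key', 'near', 'opened', 'saw', 'writer')
Vocabulary size: 11

11


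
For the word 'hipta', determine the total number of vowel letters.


Scanning each character of 'hipta':
  Position 1: 'h' -> consonant (running count: 0)
  Position 2: 'i' -> vowel (running count: 1)
  Position 3: 'p' -> consonant (running count: 1)
  Position 4: 't' -> consonant (running count: 1)
  Position 5: 'a' -> vowel (running count: 2)
Total vowels: 2

2


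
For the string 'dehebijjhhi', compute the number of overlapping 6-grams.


String 'dehebijjhhi' has length L = 11.
Number of overlapping n-grams = L - n + 1
Substituting: 11 - 6 + 1 = 6

6


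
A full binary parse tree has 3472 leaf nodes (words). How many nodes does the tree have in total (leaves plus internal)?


Leaf nodes (terminals): 3472
Internal nodes = n - 1 = 3472 - 1 = 3471
Total = leaves + internal = 3472 + 3471 = 6943

6943


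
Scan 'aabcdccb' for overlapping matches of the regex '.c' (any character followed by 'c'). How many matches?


Pattern: .c means any character followed by 'c'.
Scanning 'aabcdccb' position-by-position:
  Pos 0: window 'aa' -> no
  Pos 1: window 'ab' -> no
  Pos 2: window 'bc' -> MATCH
  Pos 3: window 'cd' -> no
  Pos 4: window 'dc' -> MATCH
  Pos 5: window 'cc' -> MATCH
  Pos 6: window 'cb' -> no
  Pos 7: window 'b' -> no
Total matches: 3

3


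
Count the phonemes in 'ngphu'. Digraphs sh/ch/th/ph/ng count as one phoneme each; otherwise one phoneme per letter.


Parsing 'ngphu' greedily, digraphs first:
  'ng' -> digraph (1 consonant phoneme) (phonemes so far: 1)
  'ph' -> digraph (1 consonant phoneme) (phonemes so far: 2)
  'u' -> vowel phoneme (phonemes so far: 3)
Total phonemes: 3

3


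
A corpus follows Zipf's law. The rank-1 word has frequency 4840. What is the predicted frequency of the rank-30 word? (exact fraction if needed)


Zipf's law: freq(rank) = f1 / rank
f1 = 4840, rank = 30
freq = 4840 / 30
GCD(4840, 30) = 10
Simplified: 484/3

484/3


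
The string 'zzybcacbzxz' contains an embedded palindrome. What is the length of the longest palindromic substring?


Scanning 'zzybcacbzxz' for palindromic substrings.
Substring at positions 3-7: 'bcacb'.
Check: reverse('bcacb') = 'bcacb' -> palindrome confirmed.
Neighbouring characters ('y' / 'z') break symmetry, so it cannot extend further.
No longer palindromic substring exists; longest length = 5

5


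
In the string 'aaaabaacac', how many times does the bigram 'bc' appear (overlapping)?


Scanning 'aaaabaacac' for bigram 'bc':
  Position 0: 'aa' -> no
  Position 1: 'aa' -> no
  Position 2: 'aa' -> no
  Position 3: 'ab' -> no
  Position 4: 'ba' -> no
  Position 5: 'aa' -> no
  Position 6: 'ac' -> no
  Position 7: 'ca' -> no
  Position 8: 'ac' -> no
Total matches: 0

0


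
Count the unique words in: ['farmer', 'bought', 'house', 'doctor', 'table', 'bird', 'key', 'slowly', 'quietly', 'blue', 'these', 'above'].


Listing all tokens and tracking unique types:
  Token 1: 'farmer' -> NEW (unique so far: 1)
  Token 2: 'bought' -> NEW (unique so far: 2)
  Token 3: 'house' -> NEW (unique so far: 3)
  Token 4: 'doctor' -> NEW (unique so far: 4)
  Token 5: 'table' -> NEW (unique so far: 5)
  Token 6: 'bird' -> NEW (unique so far: 6)
  Token 7: 'key' -> NEW (unique so far: 7)
  Token 8: 'slowly' -> NEW (unique so far: 8)
  Token 9: 'quietly' -> NEW (unique so far: 9)
  Token 10: 'blue' -> NEW (unique so far: 10)
  Token 11: 'these' -> NEW (unique so far: 11)
  Token 12: 'above' -> NEW (unique so far: 12)
Unique types: ('above', 'bird', 'blue', 'bought', 'doctor', 'farmer', 'house', 'key', 'quietly', 'slowly', 'table', 'these')
Vocabulary size: 12

12


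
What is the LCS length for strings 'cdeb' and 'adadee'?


DP table for LCS of 'cdeb' and 'adadee':
       a  d  a  d  e  e
    0  0  0  0  0  0  0
  c 0  0  0  0  0  0  0
  d 0  0  1  1  1  1  1
  e 0  0  1  1  1  2  2
  b 0  0  1  1  1  2  2
LCS: 'de'
LCS length = 2

2


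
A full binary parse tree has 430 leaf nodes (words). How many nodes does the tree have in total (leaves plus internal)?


Leaf nodes (terminals): 430
Internal nodes = n - 1 = 430 - 1 = 429
Total = leaves + internal = 430 + 429 = 859

859


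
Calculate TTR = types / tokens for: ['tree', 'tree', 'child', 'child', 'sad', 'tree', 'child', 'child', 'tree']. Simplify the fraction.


Tokens: 9
Unique types: ('child', 'sad', 'tree') = 3
TTR = 3/9
Simplify: divide both by 3 -> 1/3
TTR = 1/3

1/3


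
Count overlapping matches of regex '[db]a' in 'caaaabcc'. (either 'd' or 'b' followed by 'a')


Pattern: [db]a means either 'd' or 'b' followed by 'a'.
Scanning 'caaaabcc' position-by-position:
  Pos 0: window 'ca' -> no
  Pos 1: window 'aa' -> no
  Pos 2: window 'aa' -> no
  Pos 3: window 'aa' -> no
  Pos 4: window 'ab' -> no
  Pos 5: window 'bc' -> no
  Pos 6: window 'cc' -> no
  Pos 7: window 'c' -> no
Total matches: 0

0


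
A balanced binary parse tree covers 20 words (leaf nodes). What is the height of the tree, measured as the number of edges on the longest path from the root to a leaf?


In a balanced binary tree with n leaves the deepest leaf is ceil(log2(n)) edges below the root.
log2(20) = 4.3219
ceil(4.3219) = 5
height (edges) = 5

5


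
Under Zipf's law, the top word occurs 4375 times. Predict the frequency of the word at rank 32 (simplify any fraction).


Zipf's law: freq(rank) = f1 / rank
f1 = 4375, rank = 32
freq = 4375 / 32
GCD(4375, 32) = 1
Simplified: 4375/32

4375/32


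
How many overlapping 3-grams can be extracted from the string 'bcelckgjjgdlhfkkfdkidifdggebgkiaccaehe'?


String 'bcelckgjjgdlhfkkfdkidifdggebgkiaccaehe' has length L = 38.
Number of overlapping n-grams = L - n + 1
Substituting: 38 - 3 + 1 = 36

36


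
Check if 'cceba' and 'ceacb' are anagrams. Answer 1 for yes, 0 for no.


Sort characters of 'cceba': 'abcce'
Sort characters of 'ceacb': 'abcce'
Sorted forms match -> they ARE anagrams
Result: 1

1


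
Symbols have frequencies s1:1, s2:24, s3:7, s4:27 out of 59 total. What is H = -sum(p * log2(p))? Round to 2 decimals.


Computing entropy H = -sum(p_i * log2(p_i)):
  s1: p = 1/59 = 0.0169, -p*log2(p) = 0.0997
  s2: p = 24/59 = 0.4068, -p*log2(p) = 0.5279
  s3: p = 7/59 = 0.1186, -p*log2(p) = 0.3649
  s4: p = 27/59 = 0.4576, -p*log2(p) = 0.5161
H = sum of terms = 1.5086
Rounded to 2 decimals: 1.51

1.51


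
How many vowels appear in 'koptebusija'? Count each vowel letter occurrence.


Scanning each character of 'koptebusija':
  Position 1: 'k' -> consonant (running count: 0)
  Position 2: 'o' -> vowel (running count: 1)
  Position 3: 'p' -> consonant (running count: 1)
  Position 4: 't' -> consonant (running count: 1)
  Position 5: 'e' -> vowel (running count: 2)
  Position 6: 'b' -> consonant (running count: 2)
  Position 7: 'u' -> vowel (running count: 3)
  Position 8: 's' -> consonant (running count: 3)
  Position 9: 'i' -> vowel (running count: 4)
  Position 10: 'j' -> consonant (running count: 4)
  Position 11: 'a' -> vowel (running count: 5)
Total vowels: 5

5


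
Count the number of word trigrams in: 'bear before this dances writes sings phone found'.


Word trigrams from [8] words:
  Trigram 1: (bear before this)
  Trigram 2: (before this dances)
  Trigram 3: (this dances writes)
  Trigram 4: (dances writes sings)
  Trigram 5: (writes sings phone)
  Trigram 6: (sings phone found)
Total word trigrams: 8 - 2 = 6

6


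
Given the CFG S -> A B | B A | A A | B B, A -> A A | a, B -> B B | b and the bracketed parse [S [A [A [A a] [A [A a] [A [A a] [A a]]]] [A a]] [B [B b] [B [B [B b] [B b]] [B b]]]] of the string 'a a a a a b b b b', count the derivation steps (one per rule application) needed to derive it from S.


Every bracketed nonterminal node [X ...] in the tree is produced by exactly one rule application.
Reading the tree off as a leftmost derivation:
  Step 1: S  =>  A B   (applied S -> A B)
  Step 2: A B  =>  A A B   (applied A -> A A)
  Step 3: A A B  =>  A A A B   (applied A -> A A)
  Step 4: A A A B  =>  a A A B   (applied A -> a)
  Step 5: a A A B  =>  a A A A B   (applied A -> A A)
  Step 6: a A A A B  =>  a a A A B   (applied A -> a)
  Step 7: a a A A B  =>  a a A A A B   (applied A -> A A)
  Step 8: a a A A A B  =>  a a a A A B   (applied A -> a)
  Step 9: a a a A A B  =>  a a a a A B   (applied A -> a)
  Step 10: a a a a A B  =>  a a a a a B   (applied A -> a)
  Step 11: a a a a a B  =>  a a a a a B B   (applied B -> B B)
  Step 12: a a a a a B B  =>  a a a a a b B   (applied B -> b)
  Step 13: a a a a a b B  =>  a a a a a b B B   (applied B -> B B)
  Step 14: a a a a a b B B  =>  a a a a a b B B B   (applied B -> B B)
  Step 15: a a a a a b B B B  =>  a a a a a b b B B   (applied B -> b)
  Step 16: a a a a a b b B B  =>  a a a a a b b b B   (applied B -> b)
  Step 17: a a a a a b b b B  =>  a a a a a b b b b   (applied B -> b)
Final yield: a a a a a b b b b
Total rewrite steps: 17

17


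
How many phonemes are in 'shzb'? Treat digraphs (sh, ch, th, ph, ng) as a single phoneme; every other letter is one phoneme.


Parsing 'shzb' greedily, digraphs first:
  'sh' -> digraph (1 consonant phoneme) (phonemes so far: 1)
  'z' -> consonant phoneme (phonemes so far: 2)
  'b' -> consonant phoneme (phonemes so far: 3)
Total phonemes: 3

3


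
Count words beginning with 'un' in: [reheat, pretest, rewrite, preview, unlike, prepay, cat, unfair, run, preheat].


Checking each word for prefix 'un':
  'reheat' -> no (count: 0)
  'pretest' -> no (count: 0)
  'rewrite' -> no (count: 0)
  'preview' -> no (count: 0)
  'unlike' -> YES, starts with 'un' (count: 1)
  'prepay' -> no (count: 1)
  'cat' -> no (count: 1)
  'unfair' -> YES, starts with 'un' (count: 2)
  'run' -> no (count: 2)
  'preheat' -> no (count: 2)
Total with prefix 'un': 2

2


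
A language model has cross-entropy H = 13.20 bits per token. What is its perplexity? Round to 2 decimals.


Perplexity formula: PP = 2^H
H = 13.20
PP = 2^13.20
Decompose: 2^13.20 = 2^13 * 2^0.20
2^13 = 8192, 2^0.20 ~ 1.1486984
PP ~ 8192 * 1.1486984 = 9410.1372928
Rounded to 2 decimals: 9410.14

9410.14


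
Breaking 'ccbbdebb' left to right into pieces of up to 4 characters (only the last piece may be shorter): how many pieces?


'ccbbdebb' has 8 characters.
Chunking with max size 4:
  Chunk 1: 'ccbb' (positions 0-3)
  Chunk 2: 'debb' (positions 4-7)
Total chunks: ceil(8 / 4) = 2

2


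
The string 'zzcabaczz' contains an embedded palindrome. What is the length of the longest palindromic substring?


Scanning 'zzcabaczz' for palindromic substrings.
Substring at positions 0-8: 'zzcabaczz'.
Check: reverse('zzcabaczz') = 'zzcabaczz' -> palindrome confirmed.
No longer palindromic substring exists; longest length = 9

9


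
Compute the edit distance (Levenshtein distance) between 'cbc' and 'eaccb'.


Building DP table for s1='cbc' (len 3) and s2='eaccb' (len 5):
       e  a  c  c  b
    0  1  2  3  4  5
  c 1  1  2  2  3  4
  b 2  2  2  3  3  3
  c 3  3  3  2  3  4
Edit distance = dp[3][5] = 4

4


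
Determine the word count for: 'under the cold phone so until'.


Counting words by splitting on spaces:
  Word 1: 'under'
  Word 2: 'the'
  Word 3: 'cold'
  Word 4: 'phone'
  Word 5: 'so'
  Word 6: 'until'
Total words: 6

6


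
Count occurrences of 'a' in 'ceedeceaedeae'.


Scanning 'ceedeceaedeae' for 'a':
  Position 7: 'a' -> MATCH (count: 1)
  Position 11: 'a' -> MATCH (count: 2)
Total occurrences of 'a': 2

2


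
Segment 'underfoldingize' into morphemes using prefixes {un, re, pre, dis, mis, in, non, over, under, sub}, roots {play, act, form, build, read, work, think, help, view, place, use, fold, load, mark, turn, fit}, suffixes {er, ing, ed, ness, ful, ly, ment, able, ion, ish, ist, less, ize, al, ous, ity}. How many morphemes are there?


Segmenting 'underfoldingize' against the inventory:
  'under' -> prefix (morpheme 1)
  'fold' -> root (morpheme 2)
  'ing' -> suffix (morpheme 3)
  'ize' -> suffix (morpheme 4)
Total morphemes: 4

4


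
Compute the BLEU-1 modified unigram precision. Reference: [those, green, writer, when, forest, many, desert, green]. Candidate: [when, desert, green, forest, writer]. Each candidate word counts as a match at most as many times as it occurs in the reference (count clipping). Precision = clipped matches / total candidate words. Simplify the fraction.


Reference word counts: {'desert': 1, 'forest': 1, 'green': 2, 'many': 1, 'those': 1, 'when': 1, 'writer': 1}
Checking each candidate word (with clipping):
  'when' -> in reference (ref count 1, used 1/1) -> match (matches: 1)
  'desert' -> in reference (ref count 1, used 1/1) -> match (matches: 2)
  'green' -> in reference (ref count 2, used 1/2) -> match (matches: 3)
  'forest' -> in reference (ref count 1, used 1/1) -> match (matches: 4)
  'writer' -> in reference (ref count 1, used 1/1) -> match (matches: 5)
Clipped matches: 5, Candidate length: 5
Precision = 5/5 = 1

1


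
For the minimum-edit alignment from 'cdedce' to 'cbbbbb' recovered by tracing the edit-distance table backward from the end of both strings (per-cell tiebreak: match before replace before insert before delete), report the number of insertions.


Edit distance = 5. Backtracking from cell (6, 6) with preference match > replace > insert > delete,
then listing the resulting alignment 'cdedce' -> 'cbbbbb' left to right:
  Step 1: keep 'c'
  Step 2: replace d->b
  Step 3: replace e->b
  Step 4: replace d->b
  Step 5: replace c->b
  Step 6: replace e->b
Total insertions: 0

0


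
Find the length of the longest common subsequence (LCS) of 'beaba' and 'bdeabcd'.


DP table for LCS of 'beaba' and 'bdeabcd':
       b  d  e  a  b  c  d
    0  0  0  0  0  0  0  0
  b 0  1  1  1  1  1  1  1
  e 0  1  1  2  2  2  2  2
  a 0  1  1  2  3  3  3  3
  b 0  1  1  2  3  4  4  4
  a 0  1  1  2  3  4  4  4
LCS: 'beab'
LCS length = 4

4


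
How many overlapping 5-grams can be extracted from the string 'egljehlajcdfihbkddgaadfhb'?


String 'egljehlajcdfihbkddgaadfhb' has length L = 25.
Number of overlapping n-grams = L - n + 1
Substituting: 25 - 5 + 1 = 21

21


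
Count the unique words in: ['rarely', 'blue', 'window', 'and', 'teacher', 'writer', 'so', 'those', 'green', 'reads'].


Listing all tokens and tracking unique types:
  Token 1: 'rarely' -> NEW (unique so far: 1)
  Token 2: 'blue' -> NEW (unique so far: 2)
  Token 3: 'window' -> NEW (unique so far: 3)
  Token 4: 'and' -> NEW (unique so far: 4)
  Token 5: 'teacher' -> NEW (unique so far: 5)
  Token 6: 'writer' -> NEW (unique so far: 6)
  Token 7: 'so' -> NEW (unique so far: 7)
  Token 8: 'those' -> NEW (unique so far: 8)
  Token 9: 'green' -> NEW (unique so far: 9)
  Token 10: 'reads' -> NEW (unique so far: 10)
Unique types: ('and', 'blue', 'green', 'rarely', 'reads', 'so', 'teacher', 'those', 'window', 'writer')
Vocabulary size: 10

10


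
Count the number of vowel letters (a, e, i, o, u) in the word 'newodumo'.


Scanning each character of 'newodumo':
  Position 1: 'n' -> consonant (running count: 0)
  Position 2: 'e' -> vowel (running count: 1)
  Position 3: 'w' -> consonant (running count: 1)
  Position 4: 'o' -> vowel (running count: 2)
  Position 5: 'd' -> consonant (running count: 2)
  Position 6: 'u' -> vowel (running count: 3)
  Position 7: 'm' -> consonant (running count: 3)
  Position 8: 'o' -> vowel (running count: 4)
Total vowels: 4

4


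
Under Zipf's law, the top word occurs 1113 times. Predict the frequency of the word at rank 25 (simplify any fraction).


Zipf's law: freq(rank) = f1 / rank
f1 = 1113, rank = 25
freq = 1113 / 25
GCD(1113, 25) = 1
Simplified: 1113/25

1113/25


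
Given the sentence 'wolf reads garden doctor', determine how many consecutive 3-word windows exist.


Word trigrams from [4] words:
  Trigram 1: (wolf reads garden)
  Trigram 2: (reads garden doctor)
Total word trigrams: 4 - 2 = 2

2


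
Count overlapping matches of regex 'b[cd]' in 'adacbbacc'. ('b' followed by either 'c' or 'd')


Pattern: b[cd] means 'b' followed by either 'c' or 'd'.
Scanning 'adacbbacc' position-by-position:
  Pos 0: window 'ad' -> no
  Pos 1: window 'da' -> no
  Pos 2: window 'ac' -> no
  Pos 3: window 'cb' -> no
  Pos 4: window 'bb' -> no
  Pos 5: window 'ba' -> no
  Pos 6: window 'ac' -> no
  Pos 7: window 'cc' -> no
  Pos 8: window 'c' -> no
Total matches: 0

0


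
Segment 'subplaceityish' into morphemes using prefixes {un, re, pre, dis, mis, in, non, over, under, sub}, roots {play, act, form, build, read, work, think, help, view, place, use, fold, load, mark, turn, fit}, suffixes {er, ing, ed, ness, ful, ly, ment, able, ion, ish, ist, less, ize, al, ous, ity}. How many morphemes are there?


Segmenting 'subplaceityish' against the inventory:
  'sub' -> prefix (morpheme 1)
  'place' -> root (morpheme 2)
  'ity' -> suffix (morpheme 3)
  'ish' -> suffix (morpheme 4)
Total morphemes: 4

4


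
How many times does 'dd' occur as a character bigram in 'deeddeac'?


Scanning 'deeddeac' for bigram 'dd':
  Position 0: 'de' -> no
  Position 1: 'ee' -> no
  Position 2: 'ed' -> no
  Position 3: 'dd' -> MATCH
  Position 4: 'de' -> no
  Position 5: 'ea' -> no
  Position 6: 'ac' -> no
Total matches: 1

1


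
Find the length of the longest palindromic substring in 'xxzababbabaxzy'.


Scanning 'xxzababbabaxzy' for palindromic substrings.
Substring at positions 3-10: 'ababbaba'.
Check: reverse('ababbaba') = 'ababbaba' -> palindrome confirmed.
Neighbouring characters ('z' / 'x') break symmetry, so it cannot extend further.
No longer palindromic substring exists; longest length = 8

8


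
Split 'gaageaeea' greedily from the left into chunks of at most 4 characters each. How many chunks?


'gaageaeea' has 9 characters.
Chunking with max size 4:
  Chunk 1: 'gaag' (positions 0-3)
  Chunk 2: 'eaee' (positions 4-7)
  Chunk 3: 'a' (positions 8-8)
Total chunks: ceil(9 / 4) = 3

3


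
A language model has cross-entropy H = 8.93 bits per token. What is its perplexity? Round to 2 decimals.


Perplexity formula: PP = 2^H
H = 8.93
PP = 2^8.93
Decompose: 2^8.93 = 2^8 * 2^0.93
2^8 = 256, 2^0.93 ~ 1.9052760
PP ~ 256 * 1.9052760 = 487.7506560
Rounded to 2 decimals: 487.75

487.75


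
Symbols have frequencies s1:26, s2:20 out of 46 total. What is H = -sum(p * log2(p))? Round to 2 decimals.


Computing entropy H = -sum(p_i * log2(p_i)):
  s1: p = 26/46 = 0.5652, -p*log2(p) = 0.4652
  s2: p = 20/46 = 0.4348, -p*log2(p) = 0.5224
H = sum of terms = 0.9876
Rounded to 2 decimals: 0.99

0.99


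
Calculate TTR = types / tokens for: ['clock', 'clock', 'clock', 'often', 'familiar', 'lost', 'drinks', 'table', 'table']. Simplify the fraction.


Tokens: 9
Unique types: ('clock', 'drinks', 'familiar', 'lost', 'often', 'table') = 6
TTR = 6/9
Simplify: divide both by 3 -> 2/3
TTR = 2/3

2/3


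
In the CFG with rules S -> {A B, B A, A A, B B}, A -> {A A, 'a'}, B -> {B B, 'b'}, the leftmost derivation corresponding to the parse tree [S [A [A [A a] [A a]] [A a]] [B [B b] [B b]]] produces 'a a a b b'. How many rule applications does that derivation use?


Every bracketed nonterminal node [X ...] in the tree is produced by exactly one rule application.
Reading the tree off as a leftmost derivation:
  Step 1: S  =>  A B   (applied S -> A B)
  Step 2: A B  =>  A A B   (applied A -> A A)
  Step 3: A A B  =>  A A A B   (applied A -> A A)
  Step 4: A A A B  =>  a A A B   (applied A -> a)
  Step 5: a A A B  =>  a a A B   (applied A -> a)
  Step 6: a a A B  =>  a a a B   (applied A -> a)
  Step 7: a a a B  =>  a a a B B   (applied B -> B B)
  Step 8: a a a B B  =>  a a a b B   (applied B -> b)
  Step 9: a a a b B  =>  a a a b b   (applied B -> b)
Final yield: a a a b b
Total rewrite steps: 9

9


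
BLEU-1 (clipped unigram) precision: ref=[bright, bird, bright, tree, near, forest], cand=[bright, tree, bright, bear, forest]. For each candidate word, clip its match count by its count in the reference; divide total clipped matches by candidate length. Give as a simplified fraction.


Reference word counts: {'bird': 1, 'bright': 2, 'forest': 1, 'near': 1, 'tree': 1}
Checking each candidate word (with clipping):
  'bright' -> in reference (ref count 2, used 1/2) -> match (matches: 1)
  'tree' -> in reference (ref count 1, used 1/1) -> match (matches: 2)
  'bright' -> in reference (ref count 2, used 2/2) -> match (matches: 3)
  'bear' -> not in reference -> no match (matches: 3)
  'forest' -> in reference (ref count 1, used 1/1) -> match (matches: 4)
Clipped matches: 4, Candidate length: 5
Precision = 4/5

4/5


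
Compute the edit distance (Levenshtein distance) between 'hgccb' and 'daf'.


Building DP table for s1='hgccb' (len 5) and s2='daf' (len 3):
       d  a  f
    0  1  2  3
  h 1  1  2  3
  g 2  2  2  3
  c 3  3  3  3
  c 4  4  4  4
  b 5  5  5  5
Edit distance = dp[5][3] = 5

5


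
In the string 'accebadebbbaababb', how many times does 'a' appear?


Scanning 'accebadebbbaababb' for 'a':
  Position 0: 'a' -> MATCH (count: 1)
  Position 5: 'a' -> MATCH (count: 2)
  Position 11: 'a' -> MATCH (count: 3)
  Position 12: 'a' -> MATCH (count: 4)
  Position 14: 'a' -> MATCH (count: 5)
Total occurrences of 'a': 5

5


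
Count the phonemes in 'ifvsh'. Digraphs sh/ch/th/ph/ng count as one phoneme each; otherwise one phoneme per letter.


Parsing 'ifvsh' greedily, digraphs first:
  'i' -> vowel phoneme (phonemes so far: 1)
  'f' -> consonant phoneme (phonemes so far: 2)
  'v' -> consonant phoneme (phonemes so far: 3)
  'sh' -> digraph (1 consonant phoneme) (phonemes so far: 4)
Total phonemes: 4

4


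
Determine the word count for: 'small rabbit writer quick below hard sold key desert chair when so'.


Counting words by splitting on spaces:
  Word 1: 'small'
  Word 2: 'rabbit'
  Word 3: 'writer'
  Word 4: 'quick'
  Word 5: 'below'
  Word 6: 'hard'
  Word 7: 'sold'
  Word 8: 'key'
  Word 9: 'desert'
  Word 10: 'chair'
  Word 11: 'when'
  Word 12: 'so'
Total words: 12

12
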